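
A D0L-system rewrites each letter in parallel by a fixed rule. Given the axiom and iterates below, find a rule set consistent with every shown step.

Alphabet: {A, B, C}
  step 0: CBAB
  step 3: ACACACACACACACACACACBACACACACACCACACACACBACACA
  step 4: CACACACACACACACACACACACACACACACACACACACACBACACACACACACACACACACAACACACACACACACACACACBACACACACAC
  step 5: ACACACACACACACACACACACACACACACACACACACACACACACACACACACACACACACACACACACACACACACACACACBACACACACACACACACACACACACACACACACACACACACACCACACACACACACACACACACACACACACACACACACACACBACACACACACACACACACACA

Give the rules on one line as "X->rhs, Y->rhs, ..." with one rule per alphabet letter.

A->C, B->CBA, C->ACA

  step 4 ⇒ step 5: CACACACACACACACACACACACACACACACACACACACACBACACACACACACACACACACAACACACACACACACACACACBACACACACAC ⇒ ACA·C·ACA·C·ACA·C·ACA·C·ACA·C·ACA·C·ACA·C·ACA·C·ACA·C·ACA·C·ACA·C·ACA·C·ACA·C·ACA·C·ACA·C·ACA·C·ACA·C·ACA·C·ACA·C·ACA·C·ACA·CBA·C·ACA·C·ACA·C·ACA·C·ACA·C·ACA·C·ACA·C·ACA·C·ACA·C·ACA·C·ACA·C·C·ACA·C·ACA·C·ACA·C·ACA·C·ACA·C·ACA·C·ACA·C·ACA·C·ACA·C·ACA·CBA·C·ACA·C·ACA·C·ACA·C·ACA·C·ACA
    A ↦ C
    B ↦ CBA
    C ↦ ACA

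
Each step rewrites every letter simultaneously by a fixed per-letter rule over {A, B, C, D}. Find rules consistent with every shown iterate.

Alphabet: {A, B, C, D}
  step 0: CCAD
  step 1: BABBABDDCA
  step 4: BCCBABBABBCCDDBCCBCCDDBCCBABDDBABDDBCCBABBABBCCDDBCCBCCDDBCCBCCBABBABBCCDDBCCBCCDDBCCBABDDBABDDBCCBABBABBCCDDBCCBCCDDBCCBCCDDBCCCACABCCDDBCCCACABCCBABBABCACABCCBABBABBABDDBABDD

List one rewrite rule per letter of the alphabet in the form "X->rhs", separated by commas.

A->DD, B->BCC, C->BAB, D->CA

  step 0 ⇒ step 1: CCAD ⇒ BAB·BAB·DD·CA
    A ↦ DD
    C ↦ BAB
    D ↦ CA
    B ↦ BCC  (constrained at step 1)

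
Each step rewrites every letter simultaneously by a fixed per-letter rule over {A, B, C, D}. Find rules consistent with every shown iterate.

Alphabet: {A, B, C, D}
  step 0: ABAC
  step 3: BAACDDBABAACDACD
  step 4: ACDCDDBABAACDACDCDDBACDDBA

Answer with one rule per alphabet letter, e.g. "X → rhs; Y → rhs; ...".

A->CD, B->A, C->D, D->BA

  step 3 ⇒ step 4: BAACDDBABAACDACD ⇒ A·CD·CD·D·BA·BA·A·CD·A·CD·CD·D·BA·CD·D·BA
    A ↦ CD
    B ↦ A
    C ↦ D
    D ↦ BA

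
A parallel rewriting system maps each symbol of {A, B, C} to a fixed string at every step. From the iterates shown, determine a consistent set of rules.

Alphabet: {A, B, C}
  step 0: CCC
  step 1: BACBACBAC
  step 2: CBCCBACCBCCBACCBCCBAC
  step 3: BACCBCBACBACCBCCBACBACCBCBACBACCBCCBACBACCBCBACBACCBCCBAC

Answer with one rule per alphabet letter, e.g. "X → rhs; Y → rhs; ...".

A->C, B->CBC, C->BAC

  step 2 ⇒ step 3: CBCCBACCBCCBACCBCCBAC ⇒ BAC·CBC·BAC·BAC·CBC·C·BAC·BAC·CBC·BAC·BAC·CBC·C·BAC·BAC·CBC·BAC·BAC·CBC·C·BAC
    A ↦ C
    B ↦ CBC
    C ↦ BAC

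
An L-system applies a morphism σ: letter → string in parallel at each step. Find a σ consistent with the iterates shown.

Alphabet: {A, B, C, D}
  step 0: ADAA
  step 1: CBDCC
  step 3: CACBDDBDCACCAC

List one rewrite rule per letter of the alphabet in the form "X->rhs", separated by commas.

A->C, B->D, C->CA, D->BD

  step 0 ⇒ step 1: ADAA ⇒ C·BD·C·C
    A ↦ C
    D ↦ BD
    B ↦ D  (constrained at step 1)
    C ↦ CA  (constrained at step 1)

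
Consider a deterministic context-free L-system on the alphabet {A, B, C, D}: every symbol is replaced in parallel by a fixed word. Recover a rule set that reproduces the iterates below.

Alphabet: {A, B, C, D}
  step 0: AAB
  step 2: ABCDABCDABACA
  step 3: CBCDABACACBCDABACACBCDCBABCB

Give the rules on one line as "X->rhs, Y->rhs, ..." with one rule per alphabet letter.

  step 2 ⇒ step 3: ABCDABCDABACA ⇒ CB·CD·AB·ACA·CB·CD·AB·ACA·CB·CD·CB·AB·CB
    A ↦ CB
    B ↦ CD
    C ↦ AB
    D ↦ ACA

A->CB, B->CD, C->AB, D->ACA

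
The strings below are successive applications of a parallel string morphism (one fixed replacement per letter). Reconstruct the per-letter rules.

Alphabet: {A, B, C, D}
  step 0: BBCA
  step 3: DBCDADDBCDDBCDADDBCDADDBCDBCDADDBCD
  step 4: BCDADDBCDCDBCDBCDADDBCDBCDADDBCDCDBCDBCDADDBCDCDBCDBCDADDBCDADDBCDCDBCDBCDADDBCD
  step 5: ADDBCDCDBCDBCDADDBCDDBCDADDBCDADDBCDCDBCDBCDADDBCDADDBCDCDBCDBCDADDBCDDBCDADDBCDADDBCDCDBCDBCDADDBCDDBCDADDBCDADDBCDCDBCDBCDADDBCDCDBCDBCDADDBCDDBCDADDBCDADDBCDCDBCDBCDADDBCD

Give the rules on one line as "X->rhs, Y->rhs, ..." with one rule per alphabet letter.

A->CD, B->AD, C->D, D->BCD

  step 4 ⇒ step 5: BCDADDBCDCDBCDBCDADDBCDBCDADDBCDCDBCDBCDADDBCDCDBCDBCDADDBCDADDBCDCDBCDBCDADDBCD ⇒ AD·D·BCD·CD·BCD·BCD·AD·D·BCD·D·BCD·AD·D·BCD·AD·D·BCD·CD·BCD·BCD·AD·D·BCD·AD·D·BCD·CD·BCD·BCD·AD·D·BCD·D·BCD·AD·D·BCD·AD·D·BCD·CD·BCD·BCD·AD·D·BCD·D·BCD·AD·D·BCD·AD·D·BCD·CD·BCD·BCD·AD·D·BCD·CD·BCD·BCD·AD·D·BCD·D·BCD·AD·D·BCD·AD·D·BCD·CD·BCD·BCD·AD·D·BCD
    A ↦ CD
    B ↦ AD
    C ↦ D
    D ↦ BCD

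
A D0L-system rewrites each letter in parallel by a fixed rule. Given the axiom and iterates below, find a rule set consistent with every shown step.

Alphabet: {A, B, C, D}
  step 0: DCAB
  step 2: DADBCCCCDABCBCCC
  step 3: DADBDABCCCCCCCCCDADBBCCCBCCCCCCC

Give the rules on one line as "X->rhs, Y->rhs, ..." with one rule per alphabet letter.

A->DB, B->BC, C->CC, D->DA

  step 2 ⇒ step 3: DADBCCCCDABCBCCC ⇒ DA·DB·DA·BC·CC·CC·CC·CC·DA·DB·BC·CC·BC·CC·CC·CC
    A ↦ DB
    B ↦ BC
    C ↦ CC
    D ↦ DA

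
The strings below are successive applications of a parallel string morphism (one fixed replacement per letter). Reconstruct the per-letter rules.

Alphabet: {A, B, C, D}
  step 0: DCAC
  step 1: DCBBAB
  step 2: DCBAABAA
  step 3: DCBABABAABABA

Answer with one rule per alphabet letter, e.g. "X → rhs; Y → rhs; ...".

  step 2 ⇒ step 3: DCBAABAA ⇒ DC·B·A·BA·BA·A·BA·BA
    A ↦ BA
    B ↦ A
    C ↦ B
    D ↦ DC

A->BA, B->A, C->B, D->DC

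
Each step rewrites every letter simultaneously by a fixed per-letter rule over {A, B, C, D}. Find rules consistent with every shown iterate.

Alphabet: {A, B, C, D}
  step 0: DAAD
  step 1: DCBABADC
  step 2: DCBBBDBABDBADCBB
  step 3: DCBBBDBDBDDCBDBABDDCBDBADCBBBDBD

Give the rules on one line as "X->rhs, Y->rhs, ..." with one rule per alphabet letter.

  step 2 ⇒ step 3: DCBBBDBABDBADCBB ⇒ DC·BB·BD·BD·BD·DC·BD·BA·BD·DC·BD·BA·DC·BB·BD·BD
    A ↦ BA
    B ↦ BD
    C ↦ BB
    D ↦ DC

A->BA, B->BD, C->BB, D->DC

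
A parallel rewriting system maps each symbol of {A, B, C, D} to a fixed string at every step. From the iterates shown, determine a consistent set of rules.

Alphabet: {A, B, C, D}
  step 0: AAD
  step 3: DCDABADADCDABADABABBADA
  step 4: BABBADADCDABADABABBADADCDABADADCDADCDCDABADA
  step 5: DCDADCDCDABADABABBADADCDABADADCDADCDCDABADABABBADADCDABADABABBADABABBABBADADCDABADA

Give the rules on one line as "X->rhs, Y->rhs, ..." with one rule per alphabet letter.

A->DA, B->DC, C->B, D->BA

  step 4 ⇒ step 5: BABBADADCDABADABABBADADCDABADADCDADCDCDABADA ⇒ DC·DA·DC·DC·DA·BA·DA·BA·B·BA·DA·DC·DA·BA·DA·DC·DA·DC·DC·DA·BA·DA·BA·B·BA·DA·DC·DA·BA·DA·BA·B·BA·DA·BA·B·BA·B·BA·DA·DC·DA·BA·DA
    A ↦ DA
    B ↦ DC
    C ↦ B
    D ↦ BA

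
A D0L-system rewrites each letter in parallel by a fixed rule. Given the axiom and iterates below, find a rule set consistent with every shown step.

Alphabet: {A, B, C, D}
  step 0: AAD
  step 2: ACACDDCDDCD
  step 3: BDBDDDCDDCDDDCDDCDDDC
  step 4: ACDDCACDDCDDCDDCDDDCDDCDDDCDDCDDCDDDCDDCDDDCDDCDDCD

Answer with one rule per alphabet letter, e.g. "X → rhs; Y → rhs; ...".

A->B, B->AC, C->D, D->DDC

  step 3 ⇒ step 4: BDBDDDCDDCDDDCDDCDDDC ⇒ AC·DDC·AC·DDC·DDC·DDC·D·DDC·DDC·D·DDC·DDC·DDC·D·DDC·DDC·D·DDC·DDC·DDC·D
    B ↦ AC
    C ↦ D
    D ↦ DDC
  step 2 ⇒ step 3: ACACDDCDDCD ⇒ B·D·B·D·DDC·DDC·D·DDC·DDC·D·DDC
    A ↦ B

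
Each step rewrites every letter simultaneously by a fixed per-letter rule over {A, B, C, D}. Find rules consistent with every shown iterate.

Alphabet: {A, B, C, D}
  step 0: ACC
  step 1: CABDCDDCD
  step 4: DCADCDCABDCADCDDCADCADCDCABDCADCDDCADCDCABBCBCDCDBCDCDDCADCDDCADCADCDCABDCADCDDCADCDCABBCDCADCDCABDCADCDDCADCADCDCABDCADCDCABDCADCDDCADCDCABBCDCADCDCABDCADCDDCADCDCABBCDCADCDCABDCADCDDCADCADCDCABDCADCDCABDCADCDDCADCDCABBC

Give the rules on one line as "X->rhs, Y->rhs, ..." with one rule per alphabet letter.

  step 0 ⇒ step 1: ACC ⇒ CAB·DCD·DCD
    A ↦ CAB
    C ↦ DCD
    B ↦ BC  (constrained at step 1)
    D ↦ DCA  (constrained at step 1)

A->CAB, B->BC, C->DCD, D->DCA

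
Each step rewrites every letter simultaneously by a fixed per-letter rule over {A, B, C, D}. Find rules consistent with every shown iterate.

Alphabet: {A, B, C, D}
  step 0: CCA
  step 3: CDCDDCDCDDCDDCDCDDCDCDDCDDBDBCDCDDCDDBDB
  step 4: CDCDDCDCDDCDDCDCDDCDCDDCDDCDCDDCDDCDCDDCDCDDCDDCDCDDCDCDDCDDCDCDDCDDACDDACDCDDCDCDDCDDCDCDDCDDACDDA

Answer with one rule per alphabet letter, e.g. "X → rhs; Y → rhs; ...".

  step 3 ⇒ step 4: CDCDDCDCDDCDDCDCDDCDCDDCDDBDBCDCDDCDDBDB ⇒ CD·CDD·CD·CDD·CDD·CD·CDD·CD·CDD·CDD·CD·CDD·CDD·CD·CDD·CD·CDD·CDD·CD·CDD·CD·CDD·CDD·CD·CDD·CDD·A·CDD·A·CD·CDD·CD·CDD·CDD·CD·CDD·CDD·A·CDD·A
    B ↦ A
    C ↦ CD
    D ↦ CDD
    A ↦ BDB  (constrained at step 0)

A->BDB, B->A, C->CD, D->CDD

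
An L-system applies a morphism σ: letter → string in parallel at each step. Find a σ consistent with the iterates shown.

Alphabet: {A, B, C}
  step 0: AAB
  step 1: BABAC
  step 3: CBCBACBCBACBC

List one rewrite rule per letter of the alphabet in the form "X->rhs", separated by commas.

A->BA, B->C, C->CB

  step 0 ⇒ step 1: AAB ⇒ BA·BA·C
    A ↦ BA
    B ↦ C
    C ↦ CB  (constrained at step 1)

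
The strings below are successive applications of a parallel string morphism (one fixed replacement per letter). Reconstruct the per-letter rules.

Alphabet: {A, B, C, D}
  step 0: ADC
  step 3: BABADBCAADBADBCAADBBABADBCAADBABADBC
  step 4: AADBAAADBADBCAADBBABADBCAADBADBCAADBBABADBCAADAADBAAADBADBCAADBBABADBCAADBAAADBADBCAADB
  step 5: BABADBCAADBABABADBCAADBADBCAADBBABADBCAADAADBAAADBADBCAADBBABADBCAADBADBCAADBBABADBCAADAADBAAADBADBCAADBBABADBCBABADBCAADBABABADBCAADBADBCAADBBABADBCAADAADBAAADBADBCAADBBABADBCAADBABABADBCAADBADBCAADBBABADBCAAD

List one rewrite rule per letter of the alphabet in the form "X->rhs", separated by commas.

  step 4 ⇒ step 5: AADBAAADBADBCAADBBABADBCAADBADBCAADBBABADBCAADAADBAAADBADBCAADBBABADBCAADBAAADBADBCAADB ⇒ BA·BA·DBC·AAD·BA·BA·BA·DBC·AAD·BA·DBC·AAD·B·BA·BA·DBC·AAD·AAD·BA·AAD·BA·DBC·AAD·B·BA·BA·DBC·AAD·BA·DBC·AAD·B·BA·BA·DBC·AAD·AAD·BA·AAD·BA·DBC·AAD·B·BA·BA·DBC·BA·BA·DBC·AAD·BA·BA·BA·DBC·AAD·BA·DBC·AAD·B·BA·BA·DBC·AAD·AAD·BA·AAD·BA·DBC·AAD·B·BA·BA·DBC·AAD·BA·BA·BA·DBC·AAD·BA·DBC·AAD·B·BA·BA·DBC·AAD
    A ↦ BA
    B ↦ AAD
    C ↦ B
    D ↦ DBC

A->BA, B->AAD, C->B, D->DBC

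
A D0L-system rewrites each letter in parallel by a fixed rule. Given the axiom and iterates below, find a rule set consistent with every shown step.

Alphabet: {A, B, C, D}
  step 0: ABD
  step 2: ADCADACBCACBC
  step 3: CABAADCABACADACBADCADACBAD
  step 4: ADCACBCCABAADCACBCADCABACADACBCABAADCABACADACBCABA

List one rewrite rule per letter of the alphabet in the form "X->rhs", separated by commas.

A->C, B->ACB, C->AD, D->ABA

  step 3 ⇒ step 4: CABAADCABACADACBADCADACBAD ⇒ AD·C·ACB·C·C·ABA·AD·C·ACB·C·AD·C·ABA·C·AD·ACB·C·ABA·AD·C·ABA·C·AD·ACB·C·ABA
    A ↦ C
    B ↦ ACB
    C ↦ AD
    D ↦ ABA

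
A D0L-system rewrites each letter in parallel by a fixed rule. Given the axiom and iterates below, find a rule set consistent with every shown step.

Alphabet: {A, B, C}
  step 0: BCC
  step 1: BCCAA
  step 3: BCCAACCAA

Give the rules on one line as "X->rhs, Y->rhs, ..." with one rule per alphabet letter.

  step 0 ⇒ step 1: BCC ⇒ BCC·A·A
    B ↦ BCC
    C ↦ A
    A ↦ C  (constrained at step 1)

A->C, B->BCC, C->A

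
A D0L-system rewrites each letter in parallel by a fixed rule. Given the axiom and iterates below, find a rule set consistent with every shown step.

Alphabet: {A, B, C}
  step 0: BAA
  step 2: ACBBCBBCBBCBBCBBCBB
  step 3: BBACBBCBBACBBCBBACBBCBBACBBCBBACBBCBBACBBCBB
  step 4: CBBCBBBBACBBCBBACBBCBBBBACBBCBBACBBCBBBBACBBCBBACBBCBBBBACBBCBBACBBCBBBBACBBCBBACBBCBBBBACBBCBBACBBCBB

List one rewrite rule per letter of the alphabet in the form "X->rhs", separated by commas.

A->BB, B->CBB, C->A

  step 3 ⇒ step 4: BBACBBCBBACBBCBBACBBCBBACBBCBBACBBCBBACBBCBB ⇒ CBB·CBB·BB·A·CBB·CBB·A·CBB·CBB·BB·A·CBB·CBB·A·CBB·CBB·BB·A·CBB·CBB·A·CBB·CBB·BB·A·CBB·CBB·A·CBB·CBB·BB·A·CBB·CBB·A·CBB·CBB·BB·A·CBB·CBB·A·CBB·CBB
    A ↦ BB
    B ↦ CBB
    C ↦ A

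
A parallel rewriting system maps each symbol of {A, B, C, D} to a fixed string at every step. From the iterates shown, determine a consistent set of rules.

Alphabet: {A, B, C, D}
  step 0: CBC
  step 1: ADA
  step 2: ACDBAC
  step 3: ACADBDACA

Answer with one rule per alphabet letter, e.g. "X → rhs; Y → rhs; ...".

  step 2 ⇒ step 3: ACDBAC ⇒ AC·A·DB·D·AC·A
    A ↦ AC
    B ↦ D
    C ↦ A
    D ↦ DB

A->AC, B->D, C->A, D->DB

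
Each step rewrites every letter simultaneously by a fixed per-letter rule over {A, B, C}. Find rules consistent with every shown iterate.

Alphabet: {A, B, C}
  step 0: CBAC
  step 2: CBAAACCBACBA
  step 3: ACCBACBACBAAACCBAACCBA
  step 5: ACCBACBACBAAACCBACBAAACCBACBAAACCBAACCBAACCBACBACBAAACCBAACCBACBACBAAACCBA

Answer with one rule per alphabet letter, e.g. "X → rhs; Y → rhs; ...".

  step 2 ⇒ step 3: CBAAACCBACBA ⇒ A·C·CBA·CBA·CBA·A·A·C·CBA·A·C·CBA
    A ↦ CBA
    B ↦ C
    C ↦ A

A->CBA, B->C, C->A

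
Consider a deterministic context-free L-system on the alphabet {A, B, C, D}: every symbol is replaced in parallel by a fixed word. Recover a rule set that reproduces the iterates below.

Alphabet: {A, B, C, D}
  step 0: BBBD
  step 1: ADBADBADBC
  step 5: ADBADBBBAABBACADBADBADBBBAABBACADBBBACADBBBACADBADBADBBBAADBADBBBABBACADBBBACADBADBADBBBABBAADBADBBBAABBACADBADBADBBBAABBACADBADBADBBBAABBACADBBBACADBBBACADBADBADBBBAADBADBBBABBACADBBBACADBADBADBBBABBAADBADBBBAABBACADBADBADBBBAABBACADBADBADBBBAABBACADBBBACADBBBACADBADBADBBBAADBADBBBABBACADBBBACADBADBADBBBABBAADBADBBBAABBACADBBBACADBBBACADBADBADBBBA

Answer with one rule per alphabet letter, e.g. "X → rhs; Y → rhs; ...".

  step 0 ⇒ step 1: BBBD ⇒ ADB·ADB·ADB·C
    B ↦ ADB
    D ↦ C
    A ↦ BBA  (constrained at step 1)
    C ↦ A  (constrained at step 1)

A->BBA, B->ADB, C->A, D->C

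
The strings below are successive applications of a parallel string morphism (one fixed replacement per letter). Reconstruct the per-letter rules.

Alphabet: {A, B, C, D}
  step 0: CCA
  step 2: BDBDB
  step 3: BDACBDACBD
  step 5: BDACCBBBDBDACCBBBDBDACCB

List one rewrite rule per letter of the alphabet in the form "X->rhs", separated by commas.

  step 2 ⇒ step 3: BDBDB ⇒ BD·AC·BD·AC·BD
    B ↦ BD
    D ↦ AC
    A ↦ C  (constrained at step 0)
    C ↦ B  (constrained at step 0)

A->C, B->BD, C->B, D->AC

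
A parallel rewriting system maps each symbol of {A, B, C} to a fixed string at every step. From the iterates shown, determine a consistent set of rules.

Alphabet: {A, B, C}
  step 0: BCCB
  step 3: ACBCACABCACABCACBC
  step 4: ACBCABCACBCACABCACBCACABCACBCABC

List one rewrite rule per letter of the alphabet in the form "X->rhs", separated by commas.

A->AC, B->A, C->BC

  step 3 ⇒ step 4: ACBCACABCACABCACBC ⇒ AC·BC·A·BC·AC·BC·AC·A·BC·AC·BC·AC·A·BC·AC·BC·A·BC
    A ↦ AC
    B ↦ A
    C ↦ BC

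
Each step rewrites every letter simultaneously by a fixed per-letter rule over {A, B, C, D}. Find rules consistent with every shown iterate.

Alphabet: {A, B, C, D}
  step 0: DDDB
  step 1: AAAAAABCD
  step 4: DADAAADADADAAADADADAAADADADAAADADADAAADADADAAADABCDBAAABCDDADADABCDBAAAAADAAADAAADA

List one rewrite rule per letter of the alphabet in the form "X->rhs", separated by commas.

  step 0 ⇒ step 1: DDDB ⇒ AA·AA·AA·BCD
    B ↦ BCD
    D ↦ AA
    A ↦ DA  (constrained at step 1)
    C ↦ BA  (constrained at step 1)

A->DA, B->BCD, C->BA, D->AA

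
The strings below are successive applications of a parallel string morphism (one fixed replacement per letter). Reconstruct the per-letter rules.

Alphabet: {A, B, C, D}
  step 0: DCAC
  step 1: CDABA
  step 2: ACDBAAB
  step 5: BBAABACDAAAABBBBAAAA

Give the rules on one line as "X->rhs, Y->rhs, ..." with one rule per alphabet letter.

A->B, B->AA, C->A, D->CD

  step 1 ⇒ step 2: CDABA ⇒ A·CD·B·AA·B
    A ↦ B
    B ↦ AA
    C ↦ A
    D ↦ CD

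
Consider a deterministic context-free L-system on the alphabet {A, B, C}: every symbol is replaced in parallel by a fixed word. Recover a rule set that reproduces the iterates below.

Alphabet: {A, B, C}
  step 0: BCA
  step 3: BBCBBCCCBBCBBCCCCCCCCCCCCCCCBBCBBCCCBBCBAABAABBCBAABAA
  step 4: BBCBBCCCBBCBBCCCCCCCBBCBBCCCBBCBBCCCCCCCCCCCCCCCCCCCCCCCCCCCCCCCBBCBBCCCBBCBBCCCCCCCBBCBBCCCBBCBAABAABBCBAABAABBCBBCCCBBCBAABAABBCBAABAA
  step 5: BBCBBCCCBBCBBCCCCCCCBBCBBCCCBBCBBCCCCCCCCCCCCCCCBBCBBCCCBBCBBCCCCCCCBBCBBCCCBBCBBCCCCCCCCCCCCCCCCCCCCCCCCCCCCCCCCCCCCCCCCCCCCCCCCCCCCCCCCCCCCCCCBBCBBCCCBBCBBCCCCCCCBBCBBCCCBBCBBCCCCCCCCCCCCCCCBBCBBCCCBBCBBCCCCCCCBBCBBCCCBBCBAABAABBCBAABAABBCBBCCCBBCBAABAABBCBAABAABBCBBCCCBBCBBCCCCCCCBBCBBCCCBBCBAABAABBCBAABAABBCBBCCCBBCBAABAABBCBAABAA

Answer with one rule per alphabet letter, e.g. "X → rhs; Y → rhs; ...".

A->BAA, B->BBC, C->CC

  step 4 ⇒ step 5: BBCBBCCCBBCBBCCCCCCCBBCBBCCCBBCBBCCCCCCCCCCCCCCCCCCCCCCCCCCCCCCCBBCBBCCCBBCBBCCCCCCCBBCBBCCCBBCBAABAABBCBAABAABBCBBCCCBBCBAABAABBCBAABAA ⇒ BBC·BBC·CC·BBC·BBC·CC·CC·CC·BBC·BBC·CC·BBC·BBC·CC·CC·CC·CC·CC·CC·CC·BBC·BBC·CC·BBC·BBC·CC·CC·CC·BBC·BBC·CC·BBC·BBC·CC·CC·CC·CC·CC·CC·CC·CC·CC·CC·CC·CC·CC·CC·CC·CC·CC·CC·CC·CC·CC·CC·CC·CC·CC·CC·CC·CC·CC·CC·CC·BBC·BBC·CC·BBC·BBC·CC·CC·CC·BBC·BBC·CC·BBC·BBC·CC·CC·CC·CC·CC·CC·CC·BBC·BBC·CC·BBC·BBC·CC·CC·CC·BBC·BBC·CC·BBC·BAA·BAA·BBC·BAA·BAA·BBC·BBC·CC·BBC·BAA·BAA·BBC·BAA·BAA·BBC·BBC·CC·BBC·BBC·CC·CC·CC·BBC·BBC·CC·BBC·BAA·BAA·BBC·BAA·BAA·BBC·BBC·CC·BBC·BAA·BAA·BBC·BAA·BAA
    A ↦ BAA
    B ↦ BBC
    C ↦ CC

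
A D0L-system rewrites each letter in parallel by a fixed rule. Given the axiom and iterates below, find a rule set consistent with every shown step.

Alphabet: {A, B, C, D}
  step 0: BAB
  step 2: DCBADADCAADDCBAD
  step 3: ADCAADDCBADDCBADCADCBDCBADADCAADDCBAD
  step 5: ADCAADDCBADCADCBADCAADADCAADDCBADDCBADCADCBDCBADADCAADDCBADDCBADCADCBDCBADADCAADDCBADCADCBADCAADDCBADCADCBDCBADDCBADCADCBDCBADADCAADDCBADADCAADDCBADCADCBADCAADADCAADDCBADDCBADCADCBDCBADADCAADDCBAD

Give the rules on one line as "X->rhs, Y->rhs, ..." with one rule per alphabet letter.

A->DCB, B->AD, C->CA, D->AD

  step 2 ⇒ step 3: DCBADADCAADDCBAD ⇒ AD·CA·AD·DCB·AD·DCB·AD·CA·DCB·DCB·AD·AD·CA·AD·DCB·AD
    A ↦ DCB
    B ↦ AD
    C ↦ CA
    D ↦ AD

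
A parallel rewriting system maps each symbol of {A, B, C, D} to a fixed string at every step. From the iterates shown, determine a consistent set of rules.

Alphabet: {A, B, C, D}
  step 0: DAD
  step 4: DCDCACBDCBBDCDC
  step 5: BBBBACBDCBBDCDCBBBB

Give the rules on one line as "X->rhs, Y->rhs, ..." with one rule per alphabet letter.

  step 4 ⇒ step 5: DCDCACBDCBBDCDC ⇒ B·B·B·B·AC·B·DC·B·B·DC·DC·B·B·B·B
    A ↦ AC
    B ↦ DC
    C ↦ B
    D ↦ B

A->AC, B->DC, C->B, D->B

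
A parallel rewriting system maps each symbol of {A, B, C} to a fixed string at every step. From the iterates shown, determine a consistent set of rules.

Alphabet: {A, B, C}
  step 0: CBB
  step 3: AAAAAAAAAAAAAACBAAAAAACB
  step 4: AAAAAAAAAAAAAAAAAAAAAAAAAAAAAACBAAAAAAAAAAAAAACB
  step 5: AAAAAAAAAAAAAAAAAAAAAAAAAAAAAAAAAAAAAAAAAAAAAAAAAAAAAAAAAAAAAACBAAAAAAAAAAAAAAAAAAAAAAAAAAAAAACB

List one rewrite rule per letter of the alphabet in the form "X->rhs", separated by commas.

  step 4 ⇒ step 5: AAAAAAAAAAAAAAAAAAAAAAAAAAAAAACBAAAAAAAAAAAAAACB ⇒ AA·AA·AA·AA·AA·AA·AA·AA·AA·AA·AA·AA·AA·AA·AA·AA·AA·AA·AA·AA·AA·AA·AA·AA·AA·AA·AA·AA·AA·AA·AA·CB·AA·AA·AA·AA·AA·AA·AA·AA·AA·AA·AA·AA·AA·AA·AA·CB
    A ↦ AA
    B ↦ CB
    C ↦ AA

A->AA, B->CB, C->AA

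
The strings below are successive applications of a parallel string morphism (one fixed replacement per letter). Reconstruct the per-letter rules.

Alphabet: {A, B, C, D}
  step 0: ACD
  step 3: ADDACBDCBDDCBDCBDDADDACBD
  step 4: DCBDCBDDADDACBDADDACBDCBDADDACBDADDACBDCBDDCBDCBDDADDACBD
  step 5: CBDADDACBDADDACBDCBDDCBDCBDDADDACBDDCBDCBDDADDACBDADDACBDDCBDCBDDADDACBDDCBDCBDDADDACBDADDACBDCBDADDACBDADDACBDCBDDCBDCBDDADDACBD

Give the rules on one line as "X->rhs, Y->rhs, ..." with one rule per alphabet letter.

A->D, B->DDA, C->A, D->CBD

  step 4 ⇒ step 5: DCBDCBDDADDACBDADDACBDCBDADDACBDADDACBDCBDDCBDCBDDADDACBD ⇒ CBD·A·DDA·CBD·A·DDA·CBD·CBD·D·CBD·CBD·D·A·DDA·CBD·D·CBD·CBD·D·A·DDA·CBD·A·DDA·CBD·D·CBD·CBD·D·A·DDA·CBD·D·CBD·CBD·D·A·DDA·CBD·A·DDA·CBD·CBD·A·DDA·CBD·A·DDA·CBD·CBD·D·CBD·CBD·D·A·DDA·CBD
    A ↦ D
    B ↦ DDA
    C ↦ A
    D ↦ CBD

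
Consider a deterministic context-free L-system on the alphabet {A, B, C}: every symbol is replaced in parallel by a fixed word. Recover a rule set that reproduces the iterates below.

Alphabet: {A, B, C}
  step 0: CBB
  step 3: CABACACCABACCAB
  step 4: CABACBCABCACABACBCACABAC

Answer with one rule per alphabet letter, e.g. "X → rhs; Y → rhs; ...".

A->B, B->AC, C->CA

  step 3 ⇒ step 4: CABACACCABACCAB ⇒ CA·B·AC·B·CA·B·CA·CA·B·AC·B·CA·CA·B·AC
    A ↦ B
    B ↦ AC
    C ↦ CA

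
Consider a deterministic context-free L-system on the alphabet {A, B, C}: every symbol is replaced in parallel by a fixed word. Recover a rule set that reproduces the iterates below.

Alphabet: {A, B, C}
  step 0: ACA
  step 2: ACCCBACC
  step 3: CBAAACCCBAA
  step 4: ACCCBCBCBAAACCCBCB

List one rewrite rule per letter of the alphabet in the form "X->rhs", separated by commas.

A->CB, B->CC, C->A

  step 3 ⇒ step 4: CBAAACCCBAA ⇒ A·CC·CB·CB·CB·A·A·A·CC·CB·CB
    A ↦ CB
    B ↦ CC
    C ↦ A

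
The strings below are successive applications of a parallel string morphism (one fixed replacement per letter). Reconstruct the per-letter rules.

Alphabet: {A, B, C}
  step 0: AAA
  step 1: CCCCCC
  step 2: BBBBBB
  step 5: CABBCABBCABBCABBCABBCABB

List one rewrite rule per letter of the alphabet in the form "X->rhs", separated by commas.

  step 1 ⇒ step 2: CCCCCC ⇒ B·B·B·B·B·B
    C ↦ B
  step 0 ⇒ step 1: AAA ⇒ CC·CC·CC
    A ↦ CC
    B ↦ CA  (constrained at step 2)

A->CC, B->CA, C->B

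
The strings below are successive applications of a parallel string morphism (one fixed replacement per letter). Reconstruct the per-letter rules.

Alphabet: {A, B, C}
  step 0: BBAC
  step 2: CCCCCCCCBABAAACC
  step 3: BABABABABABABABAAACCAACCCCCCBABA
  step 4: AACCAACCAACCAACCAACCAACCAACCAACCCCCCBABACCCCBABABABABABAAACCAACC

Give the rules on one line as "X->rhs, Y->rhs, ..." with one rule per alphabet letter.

  step 3 ⇒ step 4: BABABABABABABABAAACCAACCCCCCBABA ⇒ AA·CC·AA·CC·AA·CC·AA·CC·AA·CC·AA·CC·AA·CC·AA·CC·CC·CC·BA·BA·CC·CC·BA·BA·BA·BA·BA·BA·AA·CC·AA·CC
    A ↦ CC
    B ↦ AA
    C ↦ BA

A->CC, B->AA, C->BA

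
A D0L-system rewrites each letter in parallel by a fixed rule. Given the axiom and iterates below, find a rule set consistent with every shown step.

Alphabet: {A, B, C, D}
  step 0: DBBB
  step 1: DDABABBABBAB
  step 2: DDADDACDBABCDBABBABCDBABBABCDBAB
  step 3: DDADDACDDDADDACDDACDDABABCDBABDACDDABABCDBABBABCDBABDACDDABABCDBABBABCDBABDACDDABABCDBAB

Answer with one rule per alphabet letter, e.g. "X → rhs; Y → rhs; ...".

  step 2 ⇒ step 3: DDADDACDBABCDBABBABCDBABBABCDBAB ⇒ DDA·DDA·CD·DDA·DDA·CD·DAC·DDA·BAB·CD·BAB·DAC·DDA·BAB·CD·BAB·BAB·CD·BAB·DAC·DDA·BAB·CD·BAB·BAB·CD·BAB·DAC·DDA·BAB·CD·BAB
    A ↦ CD
    B ↦ BAB
    C ↦ DAC
    D ↦ DDA

A->CD, B->BAB, C->DAC, D->DDA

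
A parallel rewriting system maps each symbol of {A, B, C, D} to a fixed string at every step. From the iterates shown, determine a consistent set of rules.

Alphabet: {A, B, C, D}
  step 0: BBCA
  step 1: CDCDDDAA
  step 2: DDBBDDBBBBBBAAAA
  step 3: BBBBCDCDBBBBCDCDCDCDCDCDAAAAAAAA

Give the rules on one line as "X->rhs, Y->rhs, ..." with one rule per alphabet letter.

  step 2 ⇒ step 3: DDBBDDBBBBBBAAAA ⇒ BB·BB·CD·CD·BB·BB·CD·CD·CD·CD·CD·CD·AA·AA·AA·AA
    A ↦ AA
    B ↦ CD
    D ↦ BB
  step 0 ⇒ step 1: BBCA ⇒ CD·CD·DD·AA
    C ↦ DD

A->AA, B->CD, C->DD, D->BB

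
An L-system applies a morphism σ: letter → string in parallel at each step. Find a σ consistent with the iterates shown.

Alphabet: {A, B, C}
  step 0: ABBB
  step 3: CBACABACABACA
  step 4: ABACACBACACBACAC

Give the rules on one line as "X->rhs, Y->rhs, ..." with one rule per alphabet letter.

  step 3 ⇒ step 4: CBACABACABACA ⇒ A·BA·C·A·C·BA·C·A·C·BA·C·A·C
    A ↦ C
    B ↦ BA
    C ↦ A

A->C, B->BA, C->A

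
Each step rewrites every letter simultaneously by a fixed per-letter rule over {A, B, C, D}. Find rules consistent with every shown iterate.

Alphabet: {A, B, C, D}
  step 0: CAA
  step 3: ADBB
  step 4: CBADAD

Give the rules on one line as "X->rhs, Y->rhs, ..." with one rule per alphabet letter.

  step 3 ⇒ step 4: ADBB ⇒ C·B·AD·AD
    A ↦ C
    B ↦ AD
    D ↦ B
    C ↦ D  (constrained at step 0)

A->C, B->AD, C->D, D->B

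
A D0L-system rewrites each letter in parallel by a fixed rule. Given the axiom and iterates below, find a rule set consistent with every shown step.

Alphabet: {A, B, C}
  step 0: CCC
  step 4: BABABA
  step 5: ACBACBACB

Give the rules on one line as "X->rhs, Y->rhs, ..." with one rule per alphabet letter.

A->CB, B->A, C->B

  step 4 ⇒ step 5: BABABA ⇒ A·CB·A·CB·A·CB
    A ↦ CB
    B ↦ A
    C ↦ B  (constrained at step 0)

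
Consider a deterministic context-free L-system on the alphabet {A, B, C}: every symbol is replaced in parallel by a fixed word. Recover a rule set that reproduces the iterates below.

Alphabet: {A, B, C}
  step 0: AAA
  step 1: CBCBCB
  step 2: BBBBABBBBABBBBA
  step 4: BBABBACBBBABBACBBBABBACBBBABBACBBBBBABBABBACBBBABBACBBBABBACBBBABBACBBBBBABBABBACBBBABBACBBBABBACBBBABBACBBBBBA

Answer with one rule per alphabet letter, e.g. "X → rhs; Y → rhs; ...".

A->CB, B->BBA, C->BB

  step 1 ⇒ step 2: CBCBCB ⇒ BB·BBA·BB·BBA·BB·BBA
    B ↦ BBA
    C ↦ BB
  step 0 ⇒ step 1: AAA ⇒ CB·CB·CB
    A ↦ CB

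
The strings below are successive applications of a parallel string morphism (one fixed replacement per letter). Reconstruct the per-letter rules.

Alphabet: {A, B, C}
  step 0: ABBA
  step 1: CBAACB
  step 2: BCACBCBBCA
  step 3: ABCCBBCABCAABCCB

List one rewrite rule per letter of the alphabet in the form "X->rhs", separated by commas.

  step 2 ⇒ step 3: BCACBCBBCA ⇒ A·BC·CB·BC·A·BC·A·A·BC·CB
    A ↦ CB
    B ↦ A
    C ↦ BC

A->CB, B->A, C->BC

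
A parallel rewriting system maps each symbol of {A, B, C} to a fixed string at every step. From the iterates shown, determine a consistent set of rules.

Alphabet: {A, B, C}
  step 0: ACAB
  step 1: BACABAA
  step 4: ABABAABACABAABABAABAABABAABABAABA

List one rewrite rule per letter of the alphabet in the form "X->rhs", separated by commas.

A->BA, B->A, C->CA

  step 0 ⇒ step 1: ACAB ⇒ BA·CA·BA·A
    A ↦ BA
    B ↦ A
    C ↦ CA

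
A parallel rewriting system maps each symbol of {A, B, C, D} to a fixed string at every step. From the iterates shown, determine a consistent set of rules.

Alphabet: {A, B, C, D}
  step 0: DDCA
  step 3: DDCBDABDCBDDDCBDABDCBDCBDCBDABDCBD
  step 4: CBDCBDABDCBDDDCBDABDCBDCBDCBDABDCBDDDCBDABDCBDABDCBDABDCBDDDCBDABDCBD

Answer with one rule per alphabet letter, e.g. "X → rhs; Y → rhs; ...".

A->D, B->D, C->AB, D->CBD

  step 3 ⇒ step 4: DDCBDABDCBDDDCBDABDCBDCBDCBDABDCBD ⇒ CBD·CBD·AB·D·CBD·D·D·CBD·AB·D·CBD·CBD·CBD·AB·D·CBD·D·D·CBD·AB·D·CBD·AB·D·CBD·AB·D·CBD·D·D·CBD·AB·D·CBD
    A ↦ D
    B ↦ D
    C ↦ AB
    D ↦ CBD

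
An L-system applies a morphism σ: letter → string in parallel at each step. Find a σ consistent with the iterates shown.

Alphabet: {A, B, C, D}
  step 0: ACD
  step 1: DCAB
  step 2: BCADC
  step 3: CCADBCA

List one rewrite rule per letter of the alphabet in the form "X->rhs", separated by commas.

A->D, B->C, C->CA, D->B

  step 2 ⇒ step 3: BCADC ⇒ C·CA·D·B·CA
    A ↦ D
    B ↦ C
    C ↦ CA
    D ↦ B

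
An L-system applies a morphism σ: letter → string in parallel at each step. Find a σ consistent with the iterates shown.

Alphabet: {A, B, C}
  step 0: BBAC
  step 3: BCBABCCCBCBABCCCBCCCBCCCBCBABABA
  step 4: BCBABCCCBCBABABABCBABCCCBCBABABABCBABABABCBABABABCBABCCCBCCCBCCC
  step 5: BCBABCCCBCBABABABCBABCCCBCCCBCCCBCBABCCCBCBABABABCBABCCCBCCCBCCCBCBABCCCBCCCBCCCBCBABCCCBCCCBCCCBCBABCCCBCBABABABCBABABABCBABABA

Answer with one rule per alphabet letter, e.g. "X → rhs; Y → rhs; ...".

  step 4 ⇒ step 5: BCBABCCCBCBABABABCBABCCCBCBABABABCBABABABCBABABABCBABCCCBCCCBCCC ⇒ BC·BA·BC·CC·BC·BA·BA·BA·BC·BA·BC·CC·BC·CC·BC·CC·BC·BA·BC·CC·BC·BA·BA·BA·BC·BA·BC·CC·BC·CC·BC·CC·BC·BA·BC·CC·BC·CC·BC·CC·BC·BA·BC·CC·BC·CC·BC·CC·BC·BA·BC·CC·BC·BA·BA·BA·BC·BA·BA·BA·BC·BA·BA·BA
    A ↦ CC
    B ↦ BC
    C ↦ BA

A->CC, B->BC, C->BA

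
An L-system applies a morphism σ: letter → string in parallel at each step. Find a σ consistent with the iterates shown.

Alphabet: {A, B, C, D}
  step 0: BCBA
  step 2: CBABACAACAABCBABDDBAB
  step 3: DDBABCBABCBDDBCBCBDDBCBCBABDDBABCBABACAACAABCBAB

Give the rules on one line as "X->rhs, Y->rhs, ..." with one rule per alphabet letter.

  step 2 ⇒ step 3: CBABACAACAABCBABDDBAB ⇒ DDB·AB·CB·AB·CB·DDB·CB·CB·DDB·CB·CB·AB·DDB·AB·CB·AB·ACA·ACA·AB·CB·AB
    A ↦ CB
    B ↦ AB
    C ↦ DDB
    D ↦ ACA

A->CB, B->AB, C->DDB, D->ACA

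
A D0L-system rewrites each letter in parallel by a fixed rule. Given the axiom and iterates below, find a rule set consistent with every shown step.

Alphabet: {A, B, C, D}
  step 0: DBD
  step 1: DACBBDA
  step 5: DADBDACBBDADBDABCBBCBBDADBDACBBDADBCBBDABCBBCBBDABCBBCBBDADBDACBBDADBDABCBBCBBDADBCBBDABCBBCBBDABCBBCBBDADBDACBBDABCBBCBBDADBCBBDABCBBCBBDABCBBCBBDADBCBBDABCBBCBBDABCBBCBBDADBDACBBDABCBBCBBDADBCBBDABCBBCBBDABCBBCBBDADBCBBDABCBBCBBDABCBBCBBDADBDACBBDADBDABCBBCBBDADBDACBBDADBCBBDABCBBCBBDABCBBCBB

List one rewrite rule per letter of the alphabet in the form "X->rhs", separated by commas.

  step 0 ⇒ step 1: DBD ⇒ DA·CBB·DA
    B ↦ CBB
    D ↦ DA
    A ↦ DB  (constrained at step 1)
    C ↦ DAB  (constrained at step 1)

A->DB, B->CBB, C->DAB, D->DA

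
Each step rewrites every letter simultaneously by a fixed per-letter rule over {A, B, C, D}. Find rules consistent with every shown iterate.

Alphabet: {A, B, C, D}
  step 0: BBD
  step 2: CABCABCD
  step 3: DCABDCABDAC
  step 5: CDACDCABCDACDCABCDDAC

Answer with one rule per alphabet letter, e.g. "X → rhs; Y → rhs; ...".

  step 2 ⇒ step 3: CABCABCD ⇒ D·C·AB·D·C·AB·D·AC
    A ↦ C
    B ↦ AB
    C ↦ D
    D ↦ AC

A->C, B->AB, C->D, D->AC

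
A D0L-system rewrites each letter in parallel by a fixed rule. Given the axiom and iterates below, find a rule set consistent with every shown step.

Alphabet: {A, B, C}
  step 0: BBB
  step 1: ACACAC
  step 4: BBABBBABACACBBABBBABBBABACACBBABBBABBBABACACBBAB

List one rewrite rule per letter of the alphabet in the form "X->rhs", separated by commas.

  step 0 ⇒ step 1: BBB ⇒ AC·AC·AC
    B ↦ AC
    A ↦ BB  (constrained at step 1)
    C ↦ AB  (constrained at step 1)

A->BB, B->AC, C->AB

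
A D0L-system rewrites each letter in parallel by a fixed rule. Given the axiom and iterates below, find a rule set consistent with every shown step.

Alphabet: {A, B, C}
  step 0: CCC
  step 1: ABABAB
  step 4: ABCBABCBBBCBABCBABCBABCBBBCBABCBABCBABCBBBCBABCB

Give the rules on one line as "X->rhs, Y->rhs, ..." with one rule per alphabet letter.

A->BB, B->CB, C->AB

  step 0 ⇒ step 1: CCC ⇒ AB·AB·AB
    C ↦ AB
    A ↦ BB  (constrained at step 1)
    B ↦ CB  (constrained at step 1)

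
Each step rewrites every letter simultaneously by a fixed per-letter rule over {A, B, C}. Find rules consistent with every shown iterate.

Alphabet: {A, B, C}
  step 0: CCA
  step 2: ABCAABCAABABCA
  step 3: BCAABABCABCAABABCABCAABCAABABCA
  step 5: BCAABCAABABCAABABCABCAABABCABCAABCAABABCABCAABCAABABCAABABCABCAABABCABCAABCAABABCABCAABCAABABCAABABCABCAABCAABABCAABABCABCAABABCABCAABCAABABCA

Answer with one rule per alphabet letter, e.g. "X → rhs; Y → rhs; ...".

  step 2 ⇒ step 3: ABCAABCAABABCA ⇒ BCA·A·BA·BCA·BCA·A·BA·BCA·BCA·A·BCA·A·BA·BCA
    A ↦ BCA
    B ↦ A
    C ↦ BA

A->BCA, B->A, C->BA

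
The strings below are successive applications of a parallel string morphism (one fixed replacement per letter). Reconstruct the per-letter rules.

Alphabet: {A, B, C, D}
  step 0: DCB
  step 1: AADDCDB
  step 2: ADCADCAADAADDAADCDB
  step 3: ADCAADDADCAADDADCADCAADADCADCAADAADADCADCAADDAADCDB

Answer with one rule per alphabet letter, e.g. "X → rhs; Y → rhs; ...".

A->ADC, B->CDB, C->D, D->AAD

  step 2 ⇒ step 3: ADCADCAADAADDAADCDB ⇒ ADC·AAD·D·ADC·AAD·D·ADC·ADC·AAD·ADC·ADC·AAD·AAD·ADC·ADC·AAD·D·AAD·CDB
    A ↦ ADC
    B ↦ CDB
    C ↦ D
    D ↦ AAD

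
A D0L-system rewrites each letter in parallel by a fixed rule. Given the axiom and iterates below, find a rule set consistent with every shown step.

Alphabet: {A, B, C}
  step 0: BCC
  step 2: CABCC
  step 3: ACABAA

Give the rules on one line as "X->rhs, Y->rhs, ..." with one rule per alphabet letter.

  step 2 ⇒ step 3: CABCC ⇒ A·C·AB·A·A
    A ↦ C
    B ↦ AB
    C ↦ A

A->C, B->AB, C->A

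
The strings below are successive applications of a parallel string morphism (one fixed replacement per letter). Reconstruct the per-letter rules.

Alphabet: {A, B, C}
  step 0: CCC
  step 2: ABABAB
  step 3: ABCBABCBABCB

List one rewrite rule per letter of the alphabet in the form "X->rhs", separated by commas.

A->AB, B->CB, C->A

  step 2 ⇒ step 3: ABABAB ⇒ AB·CB·AB·CB·AB·CB
    A ↦ AB
    B ↦ CB
    C ↦ A  (constrained at step 0)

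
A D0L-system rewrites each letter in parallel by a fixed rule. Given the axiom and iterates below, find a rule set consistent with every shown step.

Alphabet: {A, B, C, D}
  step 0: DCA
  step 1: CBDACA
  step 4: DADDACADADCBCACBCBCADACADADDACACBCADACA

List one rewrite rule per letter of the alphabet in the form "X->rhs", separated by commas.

A->CA, B->D, C->DA, D->CB

  step 0 ⇒ step 1: DCA ⇒ CB·DA·CA
    A ↦ CA
    C ↦ DA
    D ↦ CB
    B ↦ D  (constrained at step 1)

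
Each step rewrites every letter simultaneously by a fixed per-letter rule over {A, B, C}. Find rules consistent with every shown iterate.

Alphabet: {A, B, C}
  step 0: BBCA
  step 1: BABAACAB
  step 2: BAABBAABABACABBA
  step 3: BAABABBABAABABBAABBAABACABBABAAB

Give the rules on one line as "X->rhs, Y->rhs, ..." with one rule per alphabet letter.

A->AB, B->BA, C->AC

  step 2 ⇒ step 3: BAABBAABABACABBA ⇒ BA·AB·AB·BA·BA·AB·AB·BA·AB·BA·AB·AC·AB·BA·BA·AB
    A ↦ AB
    B ↦ BA
    C ↦ AC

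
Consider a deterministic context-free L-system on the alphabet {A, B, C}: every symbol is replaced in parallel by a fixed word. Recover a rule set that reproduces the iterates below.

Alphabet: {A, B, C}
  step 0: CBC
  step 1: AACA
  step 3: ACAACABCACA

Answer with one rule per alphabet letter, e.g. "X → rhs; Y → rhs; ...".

A->BC, B->AC, C->A

  step 0 ⇒ step 1: CBC ⇒ A·AC·A
    B ↦ AC
    C ↦ A
    A ↦ BC  (constrained at step 1)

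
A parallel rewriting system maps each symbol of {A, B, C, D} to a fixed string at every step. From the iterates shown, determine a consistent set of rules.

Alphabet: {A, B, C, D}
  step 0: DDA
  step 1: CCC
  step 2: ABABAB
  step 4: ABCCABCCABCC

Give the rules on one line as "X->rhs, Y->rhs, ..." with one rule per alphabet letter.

A->C, B->DA, C->AB, D->C

  step 1 ⇒ step 2: CCC ⇒ AB·AB·AB
    C ↦ AB
  step 0 ⇒ step 1: DDA ⇒ C·C·C
    A ↦ C
    B ↦ DA  (constrained at step 2)
  step 0 ⇒ step 1: DDA ⇒ C·C·C
    D ↦ C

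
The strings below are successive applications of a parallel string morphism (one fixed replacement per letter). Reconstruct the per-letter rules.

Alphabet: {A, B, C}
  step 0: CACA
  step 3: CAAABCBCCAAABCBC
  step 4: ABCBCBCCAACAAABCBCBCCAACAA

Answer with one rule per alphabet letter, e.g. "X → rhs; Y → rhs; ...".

A->BC, B->CA, C->A

  step 3 ⇒ step 4: CAAABCBCCAAABCBC ⇒ A·BC·BC·BC·CA·A·CA·A·A·BC·BC·BC·CA·A·CA·A
    A ↦ BC
    B ↦ CA
    C ↦ A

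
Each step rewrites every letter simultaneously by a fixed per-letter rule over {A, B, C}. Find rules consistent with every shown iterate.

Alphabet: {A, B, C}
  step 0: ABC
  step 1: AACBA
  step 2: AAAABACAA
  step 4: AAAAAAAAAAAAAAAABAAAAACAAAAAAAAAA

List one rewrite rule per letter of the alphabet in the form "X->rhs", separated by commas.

A->AA, B->C, C->BA

  step 1 ⇒ step 2: AACBA ⇒ AA·AA·BA·C·AA
    A ↦ AA
    B ↦ C
    C ↦ BA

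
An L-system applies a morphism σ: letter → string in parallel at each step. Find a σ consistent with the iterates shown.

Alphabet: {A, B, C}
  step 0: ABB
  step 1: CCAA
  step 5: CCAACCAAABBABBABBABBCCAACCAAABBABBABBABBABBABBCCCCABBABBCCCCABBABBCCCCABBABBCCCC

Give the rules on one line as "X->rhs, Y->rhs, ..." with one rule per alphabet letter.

  step 0 ⇒ step 1: ABB ⇒ CC·A·A
    A ↦ CC
    B ↦ A
    C ↦ ABB  (constrained at step 1)

A->CC, B->A, C->ABB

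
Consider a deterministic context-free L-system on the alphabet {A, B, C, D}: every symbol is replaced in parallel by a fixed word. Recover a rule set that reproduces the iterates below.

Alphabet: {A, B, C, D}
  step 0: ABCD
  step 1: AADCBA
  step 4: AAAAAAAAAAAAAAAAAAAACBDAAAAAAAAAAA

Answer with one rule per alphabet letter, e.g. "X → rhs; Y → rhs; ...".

  step 0 ⇒ step 1: ABCD ⇒ AA·D·CB·A
    A ↦ AA
    B ↦ D
    C ↦ CB
    D ↦ A

A->AA, B->D, C->CB, D->A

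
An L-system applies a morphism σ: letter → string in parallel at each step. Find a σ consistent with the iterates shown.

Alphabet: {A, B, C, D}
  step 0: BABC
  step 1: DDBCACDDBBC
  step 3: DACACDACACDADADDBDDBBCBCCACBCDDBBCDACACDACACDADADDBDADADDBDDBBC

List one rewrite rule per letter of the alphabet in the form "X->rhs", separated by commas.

A->CAC, B->DDB, C->BC, D->DA

  step 0 ⇒ step 1: BABC ⇒ DDB·CAC·DDB·BC
    A ↦ CAC
    B ↦ DDB
    C ↦ BC
    D ↦ DA  (constrained at step 1)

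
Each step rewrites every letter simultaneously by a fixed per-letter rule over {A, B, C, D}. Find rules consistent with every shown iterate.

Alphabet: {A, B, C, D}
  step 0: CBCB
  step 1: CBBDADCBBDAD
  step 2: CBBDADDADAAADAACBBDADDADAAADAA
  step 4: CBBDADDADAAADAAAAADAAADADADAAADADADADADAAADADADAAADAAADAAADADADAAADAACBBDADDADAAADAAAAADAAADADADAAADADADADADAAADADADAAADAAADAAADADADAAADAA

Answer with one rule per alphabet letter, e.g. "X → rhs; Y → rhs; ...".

  step 1 ⇒ step 2: CBBDADCBBDAD ⇒ CBB·DAD·DAD·AA·AD·AA·CBB·DAD·DAD·AA·AD·AA
    A ↦ AD
    B ↦ DAD
    C ↦ CBB
    D ↦ AA

A->AD, B->DAD, C->CBB, D->AA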